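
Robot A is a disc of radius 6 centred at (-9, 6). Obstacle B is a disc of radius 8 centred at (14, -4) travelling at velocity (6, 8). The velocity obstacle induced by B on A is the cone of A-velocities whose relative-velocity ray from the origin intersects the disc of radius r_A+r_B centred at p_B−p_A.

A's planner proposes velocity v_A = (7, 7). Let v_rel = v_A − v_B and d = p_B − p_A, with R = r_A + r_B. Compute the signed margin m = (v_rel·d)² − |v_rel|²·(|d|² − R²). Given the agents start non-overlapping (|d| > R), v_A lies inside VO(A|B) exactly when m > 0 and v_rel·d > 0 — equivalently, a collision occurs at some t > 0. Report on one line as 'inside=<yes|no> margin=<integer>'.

d = (23, -10),  |d|² = 629;  R = 6+8 = 14,  c = 629−14² = 433
v_rel = (1, -1),  |v_rel|² = 2;  v_rel·d = (1)·(23) + (-1)·(-10) = 33
2·t² − 66·t + 433 = 0  ⇒  m = 33² − 2·433 = 223
m = 223 > 0,  v_rel·d = 33 > 0  ⇒  inside

inside=yes margin=223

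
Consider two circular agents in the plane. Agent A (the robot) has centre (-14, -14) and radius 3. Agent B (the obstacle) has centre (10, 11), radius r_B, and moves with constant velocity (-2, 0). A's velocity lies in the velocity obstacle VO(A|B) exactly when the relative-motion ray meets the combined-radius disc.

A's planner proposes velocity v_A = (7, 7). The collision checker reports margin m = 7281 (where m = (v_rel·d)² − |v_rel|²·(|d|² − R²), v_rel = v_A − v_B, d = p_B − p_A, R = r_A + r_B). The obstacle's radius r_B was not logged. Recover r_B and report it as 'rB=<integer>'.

m = 7281
d = (24, 25);  v_rel = (9, 7),  |v_rel|² = 130
v_rel×d = (9)·(25) − (7)·(24) = 57
since m = R²·130 − 57²:  R² = (3249 + 7281) / 130 = 81
R = √81 = 9  ⇒  r_B = 9 − 3 = 6

rB=6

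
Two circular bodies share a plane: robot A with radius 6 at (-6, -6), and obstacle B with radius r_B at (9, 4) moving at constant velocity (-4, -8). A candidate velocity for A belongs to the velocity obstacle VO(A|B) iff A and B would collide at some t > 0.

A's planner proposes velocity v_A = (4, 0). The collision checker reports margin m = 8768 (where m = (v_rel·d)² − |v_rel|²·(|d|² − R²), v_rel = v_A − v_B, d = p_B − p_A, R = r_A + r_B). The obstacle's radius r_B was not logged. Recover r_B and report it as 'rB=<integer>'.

m = 8768
d = (15, 10);  v_rel = (8, 8),  |v_rel|² = 128
v_rel×d = (8)·(10) − (8)·(15) = -40
since m = R²·128 − (-40)²:  R² = (1600 + 8768) / 128 = 81
R = √81 = 9  ⇒  r_B = 9 − 6 = 3

rB=3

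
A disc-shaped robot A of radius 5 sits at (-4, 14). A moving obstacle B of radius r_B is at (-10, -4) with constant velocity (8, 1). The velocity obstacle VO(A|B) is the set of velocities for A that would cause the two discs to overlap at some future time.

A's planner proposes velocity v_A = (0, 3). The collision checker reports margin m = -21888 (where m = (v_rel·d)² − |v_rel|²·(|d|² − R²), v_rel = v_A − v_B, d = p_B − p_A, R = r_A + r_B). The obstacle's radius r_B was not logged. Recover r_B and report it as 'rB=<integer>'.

m = -21888
d = (-6, -18);  v_rel = (-8, 2),  |v_rel|² = 68
v_rel×d = (-8)·(-18) − (2)·(-6) = 156
since m = R²·68 − 156²:  R² = (24336 + -21888) / 68 = 36
R = √36 = 6  ⇒  r_B = 6 − 5 = 1

rB=1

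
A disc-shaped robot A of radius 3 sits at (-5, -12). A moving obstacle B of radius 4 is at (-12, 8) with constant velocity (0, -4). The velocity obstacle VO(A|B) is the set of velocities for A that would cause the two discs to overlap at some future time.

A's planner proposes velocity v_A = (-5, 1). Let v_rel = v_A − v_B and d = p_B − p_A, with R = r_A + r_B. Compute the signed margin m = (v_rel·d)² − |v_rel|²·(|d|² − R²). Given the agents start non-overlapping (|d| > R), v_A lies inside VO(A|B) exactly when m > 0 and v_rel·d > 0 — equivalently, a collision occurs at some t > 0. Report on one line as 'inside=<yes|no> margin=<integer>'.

d = (-7, 20),  |d|² = 449;  R = 3+4 = 7,  c = 449−7² = 400
v_rel = (-5, 5),  |v_rel|² = 50;  v_rel·d = (-5)·(-7) + (5)·(20) = 135
50·t² − 270·t + 400 = 0  ⇒  m = 135² − 50·400 = -1775
m = -1775 < 0,  v_rel·d = 135 > 0  ⇒  outside

inside=no margin=-1775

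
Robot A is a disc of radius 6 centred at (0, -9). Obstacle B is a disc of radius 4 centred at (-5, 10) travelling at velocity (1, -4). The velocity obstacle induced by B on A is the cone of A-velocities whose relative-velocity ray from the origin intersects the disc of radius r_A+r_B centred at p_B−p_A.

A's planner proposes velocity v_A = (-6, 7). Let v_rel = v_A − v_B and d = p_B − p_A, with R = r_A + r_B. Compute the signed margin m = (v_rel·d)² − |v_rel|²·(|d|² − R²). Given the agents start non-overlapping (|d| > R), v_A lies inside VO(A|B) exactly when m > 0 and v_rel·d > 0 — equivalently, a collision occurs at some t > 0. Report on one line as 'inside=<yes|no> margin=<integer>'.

d = (-5, 19),  |d|² = 386;  R = 6+4 = 10,  c = 386−10² = 286
v_rel = (-7, 11),  |v_rel|² = 170;  v_rel·d = (-7)·(-5) + (11)·(19) = 244
170·t² − 488·t + 286 = 0  ⇒  m = 244² − 170·286 = 10916
m = 10916 > 0,  v_rel·d = 244 > 0  ⇒  inside

inside=yes margin=10916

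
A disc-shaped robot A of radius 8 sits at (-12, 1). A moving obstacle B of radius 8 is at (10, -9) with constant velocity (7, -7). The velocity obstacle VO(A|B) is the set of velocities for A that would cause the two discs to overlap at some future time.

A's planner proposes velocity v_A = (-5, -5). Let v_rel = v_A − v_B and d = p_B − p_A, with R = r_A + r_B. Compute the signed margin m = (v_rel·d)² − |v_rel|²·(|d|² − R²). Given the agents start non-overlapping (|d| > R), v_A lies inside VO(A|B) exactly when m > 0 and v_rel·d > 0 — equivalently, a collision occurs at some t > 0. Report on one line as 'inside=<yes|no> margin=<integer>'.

d = (22, -10),  |d|² = 584;  R = 8+8 = 16,  c = 584−16² = 328
v_rel = (-12, 2),  |v_rel|² = 148;  v_rel·d = (-12)·(22) + (2)·(-10) = -284
148·t² + 568·t + 328 = 0  ⇒  m = (-284)² − 148·328 = 32112
m = 32112 > 0,  v_rel·d = -284 < 0  ⇒  outside

inside=no margin=32112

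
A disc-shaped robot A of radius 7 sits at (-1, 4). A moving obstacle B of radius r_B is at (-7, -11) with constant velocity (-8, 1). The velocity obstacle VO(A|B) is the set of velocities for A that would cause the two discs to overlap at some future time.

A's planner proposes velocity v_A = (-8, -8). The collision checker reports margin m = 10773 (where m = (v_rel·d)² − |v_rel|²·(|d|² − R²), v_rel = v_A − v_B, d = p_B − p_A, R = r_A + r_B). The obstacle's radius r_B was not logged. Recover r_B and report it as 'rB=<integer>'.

m = 10773
d = (-6, -15);  v_rel = (0, -9),  |v_rel|² = 81
v_rel×d = (0)·(-15) − (-9)·(-6) = -54
since m = R²·81 − (-54)²:  R² = (2916 + 10773) / 81 = 169
R = √169 = 13  ⇒  r_B = 13 − 7 = 6

rB=6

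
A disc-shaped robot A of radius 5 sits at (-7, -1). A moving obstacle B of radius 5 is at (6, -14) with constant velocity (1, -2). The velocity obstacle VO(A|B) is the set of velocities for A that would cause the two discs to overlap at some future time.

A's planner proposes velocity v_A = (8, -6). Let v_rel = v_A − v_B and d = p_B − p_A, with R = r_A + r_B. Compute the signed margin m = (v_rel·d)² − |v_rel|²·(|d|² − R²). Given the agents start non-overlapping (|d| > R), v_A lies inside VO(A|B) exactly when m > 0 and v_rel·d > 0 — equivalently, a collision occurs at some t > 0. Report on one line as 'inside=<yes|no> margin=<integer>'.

d = (13, -13),  |d|² = 338;  R = 5+5 = 10,  c = 338−10² = 238
v_rel = (7, -4),  |v_rel|² = 65;  v_rel·d = (7)·(13) + (-4)·(-13) = 143
65·t² − 286·t + 238 = 0  ⇒  m = 143² − 65·238 = 4979
m = 4979 > 0,  v_rel·d = 143 > 0  ⇒  inside

inside=yes margin=4979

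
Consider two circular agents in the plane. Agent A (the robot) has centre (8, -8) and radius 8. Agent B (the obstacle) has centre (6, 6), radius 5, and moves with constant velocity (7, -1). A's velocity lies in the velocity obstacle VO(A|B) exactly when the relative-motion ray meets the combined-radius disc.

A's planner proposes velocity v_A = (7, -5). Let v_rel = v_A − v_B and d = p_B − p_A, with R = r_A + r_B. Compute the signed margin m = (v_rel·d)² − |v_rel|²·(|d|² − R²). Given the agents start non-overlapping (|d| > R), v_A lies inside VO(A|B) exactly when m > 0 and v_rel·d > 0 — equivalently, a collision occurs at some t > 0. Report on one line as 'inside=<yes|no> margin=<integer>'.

d = (-2, 14),  |d|² = 200;  R = 8+5 = 13,  c = 200−13² = 31
v_rel = (0, -4),  |v_rel|² = 16;  v_rel·d = (0)·(-2) + (-4)·(14) = -56
16·t² + 112·t + 31 = 0  ⇒  m = (-56)² − 16·31 = 2640
m = 2640 > 0,  v_rel·d = -56 < 0  ⇒  outside

inside=no margin=2640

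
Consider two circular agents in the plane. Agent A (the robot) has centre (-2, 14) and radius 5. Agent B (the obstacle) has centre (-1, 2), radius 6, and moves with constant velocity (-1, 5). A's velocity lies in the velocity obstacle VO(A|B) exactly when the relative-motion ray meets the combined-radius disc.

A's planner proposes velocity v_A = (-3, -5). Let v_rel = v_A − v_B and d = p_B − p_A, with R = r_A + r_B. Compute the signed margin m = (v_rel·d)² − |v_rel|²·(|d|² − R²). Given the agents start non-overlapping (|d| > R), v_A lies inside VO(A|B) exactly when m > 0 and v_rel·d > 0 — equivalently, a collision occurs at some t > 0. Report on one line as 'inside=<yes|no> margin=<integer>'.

d = (1, -12),  |d|² = 145;  R = 5+6 = 11,  c = 145−11² = 24
v_rel = (-2, -10),  |v_rel|² = 104;  v_rel·d = (-2)·(1) + (-10)·(-12) = 118
104·t² − 236·t + 24 = 0  ⇒  m = 118² − 104·24 = 11428
m = 11428 > 0,  v_rel·d = 118 > 0  ⇒  inside

inside=yes margin=11428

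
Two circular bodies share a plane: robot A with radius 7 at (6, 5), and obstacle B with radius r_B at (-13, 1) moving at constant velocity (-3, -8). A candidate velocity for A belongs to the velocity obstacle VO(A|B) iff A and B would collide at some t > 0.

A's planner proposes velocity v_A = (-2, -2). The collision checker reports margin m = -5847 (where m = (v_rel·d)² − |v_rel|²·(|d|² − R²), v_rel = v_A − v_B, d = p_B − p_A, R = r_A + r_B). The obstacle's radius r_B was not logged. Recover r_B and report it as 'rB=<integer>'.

m = -5847
d = (-19, -4);  v_rel = (1, 6),  |v_rel|² = 37
v_rel×d = (1)·(-4) − (6)·(-19) = 110
since m = R²·37 − 110²:  R² = (12100 + -5847) / 37 = 169
R = √169 = 13  ⇒  r_B = 13 − 7 = 6

rB=6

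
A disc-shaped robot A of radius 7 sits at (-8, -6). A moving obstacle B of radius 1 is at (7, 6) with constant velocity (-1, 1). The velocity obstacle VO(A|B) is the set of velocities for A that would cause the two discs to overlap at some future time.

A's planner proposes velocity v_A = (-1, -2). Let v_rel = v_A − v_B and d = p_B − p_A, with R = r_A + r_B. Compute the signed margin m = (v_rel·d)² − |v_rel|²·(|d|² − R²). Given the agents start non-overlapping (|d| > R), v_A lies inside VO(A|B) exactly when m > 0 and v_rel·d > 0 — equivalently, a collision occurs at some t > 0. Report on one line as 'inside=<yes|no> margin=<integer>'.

d = (15, 12),  |d|² = 369;  R = 7+1 = 8,  c = 369−8² = 305
v_rel = (0, -3),  |v_rel|² = 9;  v_rel·d = (0)·(15) + (-3)·(12) = -36
9·t² + 72·t + 305 = 0  ⇒  m = (-36)² − 9·305 = -1449
m = -1449 < 0,  v_rel·d = -36 < 0  ⇒  outside

inside=no margin=-1449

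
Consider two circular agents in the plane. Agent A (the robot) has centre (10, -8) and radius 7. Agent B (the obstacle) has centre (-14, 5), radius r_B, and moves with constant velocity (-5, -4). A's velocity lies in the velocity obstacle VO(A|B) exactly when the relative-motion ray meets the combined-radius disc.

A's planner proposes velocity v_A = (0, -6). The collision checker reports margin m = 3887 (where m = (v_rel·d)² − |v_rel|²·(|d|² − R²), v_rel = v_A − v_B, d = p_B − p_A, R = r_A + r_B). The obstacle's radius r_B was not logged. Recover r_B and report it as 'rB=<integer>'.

m = 3887
d = (-24, 13);  v_rel = (5, -2),  |v_rel|² = 29
v_rel×d = (5)·(13) − (-2)·(-24) = 17
since m = R²·29 − 17²:  R² = (289 + 3887) / 29 = 144
R = √144 = 12  ⇒  r_B = 12 − 7 = 5

rB=5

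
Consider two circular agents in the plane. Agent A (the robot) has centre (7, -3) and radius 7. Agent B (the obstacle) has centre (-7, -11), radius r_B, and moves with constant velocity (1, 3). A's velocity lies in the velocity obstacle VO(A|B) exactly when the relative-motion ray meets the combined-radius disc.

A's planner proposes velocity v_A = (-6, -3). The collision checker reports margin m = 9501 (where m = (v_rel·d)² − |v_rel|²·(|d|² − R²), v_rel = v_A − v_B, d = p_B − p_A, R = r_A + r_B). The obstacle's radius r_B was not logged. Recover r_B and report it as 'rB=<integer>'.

m = 9501
d = (-14, -8);  v_rel = (-7, -6),  |v_rel|² = 85
v_rel×d = (-7)·(-8) − (-6)·(-14) = -28
since m = R²·85 − (-28)²:  R² = (784 + 9501) / 85 = 121
R = √121 = 11  ⇒  r_B = 11 − 7 = 4

rB=4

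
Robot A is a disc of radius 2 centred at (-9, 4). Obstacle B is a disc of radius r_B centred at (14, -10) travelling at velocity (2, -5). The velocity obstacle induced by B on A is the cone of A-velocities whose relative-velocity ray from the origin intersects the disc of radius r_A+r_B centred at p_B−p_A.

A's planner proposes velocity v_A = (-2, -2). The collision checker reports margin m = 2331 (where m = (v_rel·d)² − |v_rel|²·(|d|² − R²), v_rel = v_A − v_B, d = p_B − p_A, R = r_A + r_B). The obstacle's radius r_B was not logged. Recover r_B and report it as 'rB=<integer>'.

m = 2331
d = (23, -14);  v_rel = (-4, 3),  |v_rel|² = 25
v_rel×d = (-4)·(-14) − (3)·(23) = -13
since m = R²·25 − (-13)²:  R² = (169 + 2331) / 25 = 100
R = √100 = 10  ⇒  r_B = 10 − 2 = 8

rB=8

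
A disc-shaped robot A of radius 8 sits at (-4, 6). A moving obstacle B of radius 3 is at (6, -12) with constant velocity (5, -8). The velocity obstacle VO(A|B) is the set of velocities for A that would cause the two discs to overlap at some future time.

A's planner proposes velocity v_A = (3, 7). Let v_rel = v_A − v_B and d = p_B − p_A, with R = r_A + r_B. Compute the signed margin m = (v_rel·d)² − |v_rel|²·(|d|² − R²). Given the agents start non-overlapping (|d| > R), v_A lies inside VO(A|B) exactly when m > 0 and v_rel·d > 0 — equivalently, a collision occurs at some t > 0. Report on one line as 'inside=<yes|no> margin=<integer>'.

d = (10, -18),  |d|² = 424;  R = 8+3 = 11,  c = 424−11² = 303
v_rel = (-2, 15),  |v_rel|² = 229;  v_rel·d = (-2)·(10) + (15)·(-18) = -290
229·t² + 580·t + 303 = 0  ⇒  m = (-290)² − 229·303 = 14713
m = 14713 > 0,  v_rel·d = -290 < 0  ⇒  outside

inside=no margin=14713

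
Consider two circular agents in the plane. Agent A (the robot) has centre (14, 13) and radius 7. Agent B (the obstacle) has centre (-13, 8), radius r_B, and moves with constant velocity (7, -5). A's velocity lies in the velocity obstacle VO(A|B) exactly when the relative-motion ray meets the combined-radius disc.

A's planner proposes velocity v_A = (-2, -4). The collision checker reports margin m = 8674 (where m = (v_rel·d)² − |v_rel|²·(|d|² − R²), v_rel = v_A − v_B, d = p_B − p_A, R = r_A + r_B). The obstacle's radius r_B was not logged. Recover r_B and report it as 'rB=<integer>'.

m = 8674
d = (-27, -5);  v_rel = (-9, 1),  |v_rel|² = 82
v_rel×d = (-9)·(-5) − (1)·(-27) = 72
since m = R²·82 − 72²:  R² = (5184 + 8674) / 82 = 169
R = √169 = 13  ⇒  r_B = 13 − 7 = 6

rB=6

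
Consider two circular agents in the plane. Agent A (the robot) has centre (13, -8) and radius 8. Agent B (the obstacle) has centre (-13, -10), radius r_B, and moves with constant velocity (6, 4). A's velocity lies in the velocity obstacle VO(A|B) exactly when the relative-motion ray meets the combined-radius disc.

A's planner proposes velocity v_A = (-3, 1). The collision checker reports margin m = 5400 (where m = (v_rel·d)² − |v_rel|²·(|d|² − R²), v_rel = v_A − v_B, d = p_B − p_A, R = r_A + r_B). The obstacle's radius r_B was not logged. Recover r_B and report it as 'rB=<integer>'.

m = 5400
d = (-26, -2);  v_rel = (-9, -3),  |v_rel|² = 90
v_rel×d = (-9)·(-2) − (-3)·(-26) = -60
since m = R²·90 − (-60)²:  R² = (3600 + 5400) / 90 = 100
R = √100 = 10  ⇒  r_B = 10 − 8 = 2

rB=2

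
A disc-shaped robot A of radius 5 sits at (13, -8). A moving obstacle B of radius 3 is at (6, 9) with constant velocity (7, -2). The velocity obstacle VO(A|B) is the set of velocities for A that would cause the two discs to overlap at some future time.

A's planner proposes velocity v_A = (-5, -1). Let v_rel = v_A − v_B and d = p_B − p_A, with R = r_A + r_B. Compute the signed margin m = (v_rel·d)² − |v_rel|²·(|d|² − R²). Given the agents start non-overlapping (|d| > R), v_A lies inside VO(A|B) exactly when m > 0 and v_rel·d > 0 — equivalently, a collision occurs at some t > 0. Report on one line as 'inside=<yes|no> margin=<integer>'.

d = (-7, 17),  |d|² = 338;  R = 5+3 = 8,  c = 338−8² = 274
v_rel = (-12, 1),  |v_rel|² = 145;  v_rel·d = (-12)·(-7) + (1)·(17) = 101
145·t² − 202·t + 274 = 0  ⇒  m = 101² − 145·274 = -29529
m = -29529 < 0,  v_rel·d = 101 > 0  ⇒  outside

inside=no margin=-29529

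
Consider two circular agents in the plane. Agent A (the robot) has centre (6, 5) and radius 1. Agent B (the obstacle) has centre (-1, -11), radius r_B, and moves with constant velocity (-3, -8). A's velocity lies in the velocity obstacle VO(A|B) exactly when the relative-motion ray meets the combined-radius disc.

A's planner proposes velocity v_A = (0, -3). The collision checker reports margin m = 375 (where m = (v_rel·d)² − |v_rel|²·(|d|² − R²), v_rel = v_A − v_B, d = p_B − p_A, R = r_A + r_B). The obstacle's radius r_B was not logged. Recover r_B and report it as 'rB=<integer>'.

m = 375
d = (-7, -16);  v_rel = (3, 5),  |v_rel|² = 34
v_rel×d = (3)·(-16) − (5)·(-7) = -13
since m = R²·34 − (-13)²:  R² = (169 + 375) / 34 = 16
R = √16 = 4  ⇒  r_B = 4 − 1 = 3

rB=3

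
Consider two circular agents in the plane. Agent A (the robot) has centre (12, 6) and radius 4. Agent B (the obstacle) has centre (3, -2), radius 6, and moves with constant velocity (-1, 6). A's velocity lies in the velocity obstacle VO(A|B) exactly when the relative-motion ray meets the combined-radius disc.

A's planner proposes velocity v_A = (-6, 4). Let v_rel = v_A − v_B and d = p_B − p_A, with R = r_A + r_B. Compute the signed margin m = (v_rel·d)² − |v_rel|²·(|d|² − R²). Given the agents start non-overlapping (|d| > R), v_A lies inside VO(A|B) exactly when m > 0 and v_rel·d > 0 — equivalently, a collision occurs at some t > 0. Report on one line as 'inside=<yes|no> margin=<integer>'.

d = (-9, -8),  |d|² = 145;  R = 4+6 = 10,  c = 145−10² = 45
v_rel = (-5, -2),  |v_rel|² = 29;  v_rel·d = (-5)·(-9) + (-2)·(-8) = 61
29·t² − 122·t + 45 = 0  ⇒  m = 61² − 29·45 = 2416
m = 2416 > 0,  v_rel·d = 61 > 0  ⇒  inside

inside=yes margin=2416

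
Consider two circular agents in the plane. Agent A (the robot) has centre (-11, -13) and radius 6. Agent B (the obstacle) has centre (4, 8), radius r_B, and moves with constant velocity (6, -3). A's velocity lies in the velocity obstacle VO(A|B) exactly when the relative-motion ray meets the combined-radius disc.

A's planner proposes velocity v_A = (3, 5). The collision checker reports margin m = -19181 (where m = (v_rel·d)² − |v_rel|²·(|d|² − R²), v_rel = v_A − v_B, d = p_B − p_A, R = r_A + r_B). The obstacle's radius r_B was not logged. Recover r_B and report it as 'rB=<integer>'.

m = -19181
d = (15, 21);  v_rel = (-3, 8),  |v_rel|² = 73
v_rel×d = (-3)·(21) − (8)·(15) = -183
since m = R²·73 − (-183)²:  R² = (33489 + -19181) / 73 = 196
R = √196 = 14  ⇒  r_B = 14 − 6 = 8

rB=8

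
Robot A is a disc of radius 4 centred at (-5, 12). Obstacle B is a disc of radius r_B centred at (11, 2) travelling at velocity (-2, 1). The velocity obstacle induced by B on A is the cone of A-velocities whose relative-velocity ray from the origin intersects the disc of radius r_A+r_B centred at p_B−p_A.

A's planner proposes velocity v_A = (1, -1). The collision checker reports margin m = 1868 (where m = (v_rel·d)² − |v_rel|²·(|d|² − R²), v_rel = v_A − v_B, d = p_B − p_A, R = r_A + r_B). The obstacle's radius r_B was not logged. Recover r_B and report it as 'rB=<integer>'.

m = 1868
d = (16, -10);  v_rel = (3, -2),  |v_rel|² = 13
v_rel×d = (3)·(-10) − (-2)·(16) = 2
since m = R²·13 − 2²:  R² = (4 + 1868) / 13 = 144
R = √144 = 12  ⇒  r_B = 12 − 4 = 8

rB=8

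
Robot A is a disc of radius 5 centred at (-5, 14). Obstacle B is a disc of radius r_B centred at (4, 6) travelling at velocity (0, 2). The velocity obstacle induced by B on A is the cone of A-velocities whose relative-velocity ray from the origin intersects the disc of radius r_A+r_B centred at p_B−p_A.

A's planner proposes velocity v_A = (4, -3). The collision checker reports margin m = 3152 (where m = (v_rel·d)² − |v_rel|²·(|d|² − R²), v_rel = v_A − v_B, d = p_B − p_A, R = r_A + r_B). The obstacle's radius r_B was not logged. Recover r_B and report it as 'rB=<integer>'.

m = 3152
d = (9, -8);  v_rel = (4, -5),  |v_rel|² = 41
v_rel×d = (4)·(-8) − (-5)·(9) = 13
since m = R²·41 − 13²:  R² = (169 + 3152) / 41 = 81
R = √81 = 9  ⇒  r_B = 9 − 5 = 4

rB=4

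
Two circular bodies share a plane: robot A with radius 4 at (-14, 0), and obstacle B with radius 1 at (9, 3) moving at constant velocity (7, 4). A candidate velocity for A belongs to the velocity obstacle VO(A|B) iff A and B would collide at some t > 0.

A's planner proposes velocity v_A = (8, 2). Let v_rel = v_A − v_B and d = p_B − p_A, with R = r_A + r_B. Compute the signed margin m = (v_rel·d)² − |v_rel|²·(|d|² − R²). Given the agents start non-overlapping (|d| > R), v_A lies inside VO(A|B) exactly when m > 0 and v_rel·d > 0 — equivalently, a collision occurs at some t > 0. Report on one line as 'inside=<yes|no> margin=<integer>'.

d = (23, 3),  |d|² = 538;  R = 4+1 = 5,  c = 538−5² = 513
v_rel = (1, -2),  |v_rel|² = 5;  v_rel·d = (1)·(23) + (-2)·(3) = 17
5·t² − 34·t + 513 = 0  ⇒  m = 17² − 5·513 = -2276
m = -2276 < 0,  v_rel·d = 17 > 0  ⇒  outside

inside=no margin=-2276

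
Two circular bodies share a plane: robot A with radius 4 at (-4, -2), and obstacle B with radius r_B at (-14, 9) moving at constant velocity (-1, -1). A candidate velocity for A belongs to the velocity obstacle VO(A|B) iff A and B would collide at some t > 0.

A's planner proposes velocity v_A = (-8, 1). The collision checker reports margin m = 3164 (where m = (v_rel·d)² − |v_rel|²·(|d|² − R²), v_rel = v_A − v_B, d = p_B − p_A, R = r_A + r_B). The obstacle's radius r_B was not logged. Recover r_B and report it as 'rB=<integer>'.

m = 3164
d = (-10, 11);  v_rel = (-7, 2),  |v_rel|² = 53
v_rel×d = (-7)·(11) − (2)·(-10) = -57
since m = R²·53 − (-57)²:  R² = (3249 + 3164) / 53 = 121
R = √121 = 11  ⇒  r_B = 11 − 4 = 7

rB=7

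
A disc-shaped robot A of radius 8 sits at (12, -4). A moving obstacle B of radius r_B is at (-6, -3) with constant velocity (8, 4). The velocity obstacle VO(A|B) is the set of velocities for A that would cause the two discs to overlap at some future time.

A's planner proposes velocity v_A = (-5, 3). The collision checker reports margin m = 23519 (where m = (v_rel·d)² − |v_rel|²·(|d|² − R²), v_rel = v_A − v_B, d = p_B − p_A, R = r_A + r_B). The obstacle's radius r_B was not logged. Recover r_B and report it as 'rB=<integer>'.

m = 23519
d = (-18, 1);  v_rel = (-13, -1),  |v_rel|² = 170
v_rel×d = (-13)·(1) − (-1)·(-18) = -31
since m = R²·170 − (-31)²:  R² = (961 + 23519) / 170 = 144
R = √144 = 12  ⇒  r_B = 12 − 8 = 4

rB=4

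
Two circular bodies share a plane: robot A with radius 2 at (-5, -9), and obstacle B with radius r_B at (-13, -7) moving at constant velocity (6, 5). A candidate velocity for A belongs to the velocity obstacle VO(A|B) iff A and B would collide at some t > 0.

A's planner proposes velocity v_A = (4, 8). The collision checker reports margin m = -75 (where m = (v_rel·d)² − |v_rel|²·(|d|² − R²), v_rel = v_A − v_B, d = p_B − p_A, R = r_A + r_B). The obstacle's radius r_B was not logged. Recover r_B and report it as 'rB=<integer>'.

m = -75
d = (-8, 2);  v_rel = (-2, 3),  |v_rel|² = 13
v_rel×d = (-2)·(2) − (3)·(-8) = 20
since m = R²·13 − 20²:  R² = (400 + -75) / 13 = 25
R = √25 = 5  ⇒  r_B = 5 − 2 = 3

rB=3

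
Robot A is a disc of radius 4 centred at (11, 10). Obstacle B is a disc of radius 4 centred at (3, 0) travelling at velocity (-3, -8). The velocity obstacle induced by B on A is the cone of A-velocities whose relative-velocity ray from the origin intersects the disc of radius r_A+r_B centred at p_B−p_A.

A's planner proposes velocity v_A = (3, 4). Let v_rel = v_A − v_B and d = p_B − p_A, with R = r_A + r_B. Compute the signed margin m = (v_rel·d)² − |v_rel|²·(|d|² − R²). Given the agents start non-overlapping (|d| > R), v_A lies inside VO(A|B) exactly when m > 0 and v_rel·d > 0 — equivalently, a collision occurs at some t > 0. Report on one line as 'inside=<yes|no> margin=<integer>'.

d = (-8, -10),  |d|² = 164;  R = 4+4 = 8,  c = 164−8² = 100
v_rel = (6, 12),  |v_rel|² = 180;  v_rel·d = (6)·(-8) + (12)·(-10) = -168
180·t² + 336·t + 100 = 0  ⇒  m = (-168)² − 180·100 = 10224
m = 10224 > 0,  v_rel·d = -168 < 0  ⇒  outside

inside=no margin=10224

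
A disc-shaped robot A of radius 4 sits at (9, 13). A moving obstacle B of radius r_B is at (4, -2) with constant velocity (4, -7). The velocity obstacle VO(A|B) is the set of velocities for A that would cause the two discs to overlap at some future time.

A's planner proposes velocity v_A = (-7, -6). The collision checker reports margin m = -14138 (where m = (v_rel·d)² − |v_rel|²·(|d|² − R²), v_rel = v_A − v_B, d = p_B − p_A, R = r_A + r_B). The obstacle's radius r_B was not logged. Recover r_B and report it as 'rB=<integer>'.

m = -14138
d = (-5, -15);  v_rel = (-11, 1),  |v_rel|² = 122
v_rel×d = (-11)·(-15) − (1)·(-5) = 170
since m = R²·122 − 170²:  R² = (28900 + -14138) / 122 = 121
R = √121 = 11  ⇒  r_B = 11 − 4 = 7

rB=7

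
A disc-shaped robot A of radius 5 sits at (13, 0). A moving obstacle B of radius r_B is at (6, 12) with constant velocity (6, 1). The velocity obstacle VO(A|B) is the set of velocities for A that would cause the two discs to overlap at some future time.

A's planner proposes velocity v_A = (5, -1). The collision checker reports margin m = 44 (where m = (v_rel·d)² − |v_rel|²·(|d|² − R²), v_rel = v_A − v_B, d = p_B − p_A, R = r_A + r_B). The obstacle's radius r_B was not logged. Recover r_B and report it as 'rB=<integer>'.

m = 44
d = (-7, 12);  v_rel = (-1, -2),  |v_rel|² = 5
v_rel×d = (-1)·(12) − (-2)·(-7) = -26
since m = R²·5 − (-26)²:  R² = (676 + 44) / 5 = 144
R = √144 = 12  ⇒  r_B = 12 − 5 = 7

rB=7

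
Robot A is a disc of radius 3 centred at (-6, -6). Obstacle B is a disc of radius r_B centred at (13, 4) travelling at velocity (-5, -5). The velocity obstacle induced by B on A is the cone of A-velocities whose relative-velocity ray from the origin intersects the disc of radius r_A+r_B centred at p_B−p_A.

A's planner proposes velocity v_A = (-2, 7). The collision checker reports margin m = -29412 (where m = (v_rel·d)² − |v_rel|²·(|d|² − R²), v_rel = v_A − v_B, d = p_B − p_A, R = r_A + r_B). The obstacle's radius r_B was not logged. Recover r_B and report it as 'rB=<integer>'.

m = -29412
d = (19, 10);  v_rel = (3, 12),  |v_rel|² = 153
v_rel×d = (3)·(10) − (12)·(19) = -198
since m = R²·153 − (-198)²:  R² = (39204 + -29412) / 153 = 64
R = √64 = 8  ⇒  r_B = 8 − 3 = 5

rB=5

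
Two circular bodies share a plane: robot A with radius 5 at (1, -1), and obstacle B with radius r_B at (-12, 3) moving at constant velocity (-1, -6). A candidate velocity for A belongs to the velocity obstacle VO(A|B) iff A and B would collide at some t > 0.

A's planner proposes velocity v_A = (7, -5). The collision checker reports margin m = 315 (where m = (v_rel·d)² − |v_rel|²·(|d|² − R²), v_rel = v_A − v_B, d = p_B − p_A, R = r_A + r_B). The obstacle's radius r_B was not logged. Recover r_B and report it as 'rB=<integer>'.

m = 315
d = (-13, 4);  v_rel = (8, 1),  |v_rel|² = 65
v_rel×d = (8)·(4) − (1)·(-13) = 45
since m = R²·65 − 45²:  R² = (2025 + 315) / 65 = 36
R = √36 = 6  ⇒  r_B = 6 − 5 = 1

rB=1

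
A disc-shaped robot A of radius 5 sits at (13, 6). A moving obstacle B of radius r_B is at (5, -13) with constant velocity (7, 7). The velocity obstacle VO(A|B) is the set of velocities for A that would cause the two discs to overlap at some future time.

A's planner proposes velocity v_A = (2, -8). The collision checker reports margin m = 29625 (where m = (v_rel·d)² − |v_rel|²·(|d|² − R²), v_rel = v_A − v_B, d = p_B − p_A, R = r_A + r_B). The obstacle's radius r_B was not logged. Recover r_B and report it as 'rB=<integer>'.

m = 29625
d = (-8, -19);  v_rel = (-5, -15),  |v_rel|² = 250
v_rel×d = (-5)·(-19) − (-15)·(-8) = -25
since m = R²·250 − (-25)²:  R² = (625 + 29625) / 250 = 121
R = √121 = 11  ⇒  r_B = 11 − 5 = 6

rB=6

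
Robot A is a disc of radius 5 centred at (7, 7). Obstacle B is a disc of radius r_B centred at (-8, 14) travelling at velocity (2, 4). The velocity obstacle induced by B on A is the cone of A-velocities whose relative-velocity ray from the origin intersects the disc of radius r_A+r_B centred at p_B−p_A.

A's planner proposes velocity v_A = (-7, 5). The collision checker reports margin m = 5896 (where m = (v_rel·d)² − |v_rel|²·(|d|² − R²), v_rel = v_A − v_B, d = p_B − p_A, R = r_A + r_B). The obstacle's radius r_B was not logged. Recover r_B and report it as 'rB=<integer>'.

m = 5896
d = (-15, 7);  v_rel = (-9, 1),  |v_rel|² = 82
v_rel×d = (-9)·(7) − (1)·(-15) = -48
since m = R²·82 − (-48)²:  R² = (2304 + 5896) / 82 = 100
R = √100 = 10  ⇒  r_B = 10 − 5 = 5

rB=5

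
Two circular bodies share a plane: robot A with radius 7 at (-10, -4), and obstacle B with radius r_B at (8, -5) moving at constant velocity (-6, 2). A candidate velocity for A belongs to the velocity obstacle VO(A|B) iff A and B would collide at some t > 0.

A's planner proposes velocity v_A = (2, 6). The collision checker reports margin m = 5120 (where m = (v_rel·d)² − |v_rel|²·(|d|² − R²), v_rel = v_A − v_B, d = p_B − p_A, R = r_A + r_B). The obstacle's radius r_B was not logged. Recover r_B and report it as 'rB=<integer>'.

m = 5120
d = (18, -1);  v_rel = (8, 4),  |v_rel|² = 80
v_rel×d = (8)·(-1) − (4)·(18) = -80
since m = R²·80 − (-80)²:  R² = (6400 + 5120) / 80 = 144
R = √144 = 12  ⇒  r_B = 12 − 7 = 5

rB=5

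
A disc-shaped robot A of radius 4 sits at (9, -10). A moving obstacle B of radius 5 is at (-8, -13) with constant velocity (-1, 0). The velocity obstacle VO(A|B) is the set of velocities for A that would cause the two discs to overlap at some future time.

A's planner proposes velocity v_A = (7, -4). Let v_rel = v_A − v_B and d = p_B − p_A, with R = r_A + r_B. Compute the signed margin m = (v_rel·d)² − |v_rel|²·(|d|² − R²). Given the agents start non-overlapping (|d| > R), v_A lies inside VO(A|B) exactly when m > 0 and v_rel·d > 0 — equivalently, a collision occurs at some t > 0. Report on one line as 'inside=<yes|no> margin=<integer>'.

d = (-17, -3),  |d|² = 298;  R = 4+5 = 9,  c = 298−9² = 217
v_rel = (8, -4),  |v_rel|² = 80;  v_rel·d = (8)·(-17) + (-4)·(-3) = -124
80·t² + 248·t + 217 = 0  ⇒  m = (-124)² − 80·217 = -1984
m = -1984 < 0,  v_rel·d = -124 < 0  ⇒  outside

inside=no margin=-1984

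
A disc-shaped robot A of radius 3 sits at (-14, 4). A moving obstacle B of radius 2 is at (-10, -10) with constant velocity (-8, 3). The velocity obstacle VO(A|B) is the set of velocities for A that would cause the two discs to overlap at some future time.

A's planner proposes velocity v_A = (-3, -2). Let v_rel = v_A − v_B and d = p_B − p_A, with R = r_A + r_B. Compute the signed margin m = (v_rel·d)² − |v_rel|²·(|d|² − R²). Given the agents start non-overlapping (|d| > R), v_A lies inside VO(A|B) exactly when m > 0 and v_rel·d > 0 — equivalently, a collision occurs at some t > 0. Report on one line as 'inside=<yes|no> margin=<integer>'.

d = (4, -14),  |d|² = 212;  R = 3+2 = 5,  c = 212−5² = 187
v_rel = (5, -5),  |v_rel|² = 50;  v_rel·d = (5)·(4) + (-5)·(-14) = 90
50·t² − 180·t + 187 = 0  ⇒  m = 90² − 50·187 = -1250
m = -1250 < 0,  v_rel·d = 90 > 0  ⇒  outside

inside=no margin=-1250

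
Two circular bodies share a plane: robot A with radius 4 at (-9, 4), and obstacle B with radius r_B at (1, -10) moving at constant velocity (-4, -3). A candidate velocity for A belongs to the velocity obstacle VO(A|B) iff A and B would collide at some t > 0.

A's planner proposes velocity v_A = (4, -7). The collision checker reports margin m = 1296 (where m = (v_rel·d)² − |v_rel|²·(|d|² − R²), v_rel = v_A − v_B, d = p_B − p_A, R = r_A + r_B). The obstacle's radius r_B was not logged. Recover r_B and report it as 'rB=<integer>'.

m = 1296
d = (10, -14);  v_rel = (8, -4),  |v_rel|² = 80
v_rel×d = (8)·(-14) − (-4)·(10) = -72
since m = R²·80 − (-72)²:  R² = (5184 + 1296) / 80 = 81
R = √81 = 9  ⇒  r_B = 9 − 4 = 5

rB=5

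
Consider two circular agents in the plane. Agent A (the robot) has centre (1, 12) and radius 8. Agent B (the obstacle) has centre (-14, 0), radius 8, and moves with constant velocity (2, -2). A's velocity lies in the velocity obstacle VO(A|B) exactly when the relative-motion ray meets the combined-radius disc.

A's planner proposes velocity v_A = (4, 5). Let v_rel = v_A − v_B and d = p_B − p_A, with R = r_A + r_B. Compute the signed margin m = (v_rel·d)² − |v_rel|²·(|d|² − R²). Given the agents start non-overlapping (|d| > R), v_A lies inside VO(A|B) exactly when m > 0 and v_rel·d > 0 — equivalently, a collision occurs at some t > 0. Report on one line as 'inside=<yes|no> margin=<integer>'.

d = (-15, -12),  |d|² = 369;  R = 8+8 = 16,  c = 369−16² = 113
v_rel = (2, 7),  |v_rel|² = 53;  v_rel·d = (2)·(-15) + (7)·(-12) = -114
53·t² + 228·t + 113 = 0  ⇒  m = (-114)² − 53·113 = 7007
m = 7007 > 0,  v_rel·d = -114 < 0  ⇒  outside

inside=no margin=7007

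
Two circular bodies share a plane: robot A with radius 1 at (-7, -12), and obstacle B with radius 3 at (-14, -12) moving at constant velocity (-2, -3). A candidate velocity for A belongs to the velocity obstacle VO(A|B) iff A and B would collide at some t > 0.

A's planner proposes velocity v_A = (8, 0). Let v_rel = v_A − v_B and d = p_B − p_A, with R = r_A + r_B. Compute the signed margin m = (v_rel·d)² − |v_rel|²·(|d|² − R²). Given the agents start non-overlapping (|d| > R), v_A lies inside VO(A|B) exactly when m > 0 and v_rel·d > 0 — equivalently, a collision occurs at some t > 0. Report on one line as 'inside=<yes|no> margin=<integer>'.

d = (-7, 0),  |d|² = 49;  R = 1+3 = 4,  c = 49−4² = 33
v_rel = (10, 3),  |v_rel|² = 109;  v_rel·d = (10)·(-7) + (3)·(0) = -70
109·t² + 140·t + 33 = 0  ⇒  m = (-70)² − 109·33 = 1303
m = 1303 > 0,  v_rel·d = -70 < 0  ⇒  outside

inside=no margin=1303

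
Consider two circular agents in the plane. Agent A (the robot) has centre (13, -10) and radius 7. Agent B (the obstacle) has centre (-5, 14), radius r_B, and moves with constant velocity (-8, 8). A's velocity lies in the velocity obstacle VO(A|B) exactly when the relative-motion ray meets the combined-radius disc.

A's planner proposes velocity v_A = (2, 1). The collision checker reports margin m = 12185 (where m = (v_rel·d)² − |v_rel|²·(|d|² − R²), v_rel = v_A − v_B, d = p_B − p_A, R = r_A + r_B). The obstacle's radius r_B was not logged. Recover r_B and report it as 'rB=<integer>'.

m = 12185
d = (-18, 24);  v_rel = (10, -7),  |v_rel|² = 149
v_rel×d = (10)·(24) − (-7)·(-18) = 114
since m = R²·149 − 114²:  R² = (12996 + 12185) / 149 = 169
R = √169 = 13  ⇒  r_B = 13 − 7 = 6

rB=6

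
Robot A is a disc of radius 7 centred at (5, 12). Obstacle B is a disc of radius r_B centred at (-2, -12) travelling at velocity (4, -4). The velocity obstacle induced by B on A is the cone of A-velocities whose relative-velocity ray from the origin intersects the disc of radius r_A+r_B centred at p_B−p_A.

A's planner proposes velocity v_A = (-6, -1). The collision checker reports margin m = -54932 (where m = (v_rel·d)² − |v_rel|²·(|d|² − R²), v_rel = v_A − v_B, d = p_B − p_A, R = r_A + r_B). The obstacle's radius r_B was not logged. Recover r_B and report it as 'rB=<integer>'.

m = -54932
d = (-7, -24);  v_rel = (-10, 3),  |v_rel|² = 109
v_rel×d = (-10)·(-24) − (3)·(-7) = 261
since m = R²·109 − 261²:  R² = (68121 + -54932) / 109 = 121
R = √121 = 11  ⇒  r_B = 11 − 7 = 4

rB=4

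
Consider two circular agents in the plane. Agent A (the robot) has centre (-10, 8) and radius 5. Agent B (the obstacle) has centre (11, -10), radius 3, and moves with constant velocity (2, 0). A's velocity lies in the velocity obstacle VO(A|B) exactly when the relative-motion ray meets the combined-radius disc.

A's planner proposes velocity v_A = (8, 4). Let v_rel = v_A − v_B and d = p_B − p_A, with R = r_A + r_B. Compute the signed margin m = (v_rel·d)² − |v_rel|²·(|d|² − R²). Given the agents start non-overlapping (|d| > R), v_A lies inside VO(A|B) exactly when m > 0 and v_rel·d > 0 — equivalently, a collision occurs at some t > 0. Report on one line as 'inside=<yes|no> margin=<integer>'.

d = (21, -18),  |d|² = 765;  R = 5+3 = 8,  c = 765−8² = 701
v_rel = (6, 4),  |v_rel|² = 52;  v_rel·d = (6)·(21) + (4)·(-18) = 54
52·t² − 108·t + 701 = 0  ⇒  m = 54² − 52·701 = -33536
m = -33536 < 0,  v_rel·d = 54 > 0  ⇒  outside

inside=no margin=-33536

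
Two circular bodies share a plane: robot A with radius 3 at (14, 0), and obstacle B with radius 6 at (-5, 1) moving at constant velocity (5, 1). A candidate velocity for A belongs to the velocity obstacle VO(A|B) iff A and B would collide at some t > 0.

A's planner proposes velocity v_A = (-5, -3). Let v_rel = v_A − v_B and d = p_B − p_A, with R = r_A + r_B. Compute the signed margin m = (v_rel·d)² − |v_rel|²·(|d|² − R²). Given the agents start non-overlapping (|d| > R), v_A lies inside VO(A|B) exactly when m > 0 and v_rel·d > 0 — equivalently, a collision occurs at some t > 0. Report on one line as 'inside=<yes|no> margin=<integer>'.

d = (-19, 1),  |d|² = 362;  R = 3+6 = 9,  c = 362−9² = 281
v_rel = (-10, -4),  |v_rel|² = 116;  v_rel·d = (-10)·(-19) + (-4)·(1) = 186
116·t² − 372·t + 281 = 0  ⇒  m = 186² − 116·281 = 2000
m = 2000 > 0,  v_rel·d = 186 > 0  ⇒  inside

inside=yes margin=2000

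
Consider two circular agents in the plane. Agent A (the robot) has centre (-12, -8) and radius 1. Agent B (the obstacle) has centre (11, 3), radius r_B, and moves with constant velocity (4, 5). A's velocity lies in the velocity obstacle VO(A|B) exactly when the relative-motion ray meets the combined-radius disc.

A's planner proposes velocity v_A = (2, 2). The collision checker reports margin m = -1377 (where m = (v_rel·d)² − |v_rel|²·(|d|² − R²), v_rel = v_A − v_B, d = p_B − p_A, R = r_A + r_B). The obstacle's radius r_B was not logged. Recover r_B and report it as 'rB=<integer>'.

m = -1377
d = (23, 11);  v_rel = (-2, -3),  |v_rel|² = 13
v_rel×d = (-2)·(11) − (-3)·(23) = 47
since m = R²·13 − 47²:  R² = (2209 + -1377) / 13 = 64
R = √64 = 8  ⇒  r_B = 8 − 1 = 7

rB=7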